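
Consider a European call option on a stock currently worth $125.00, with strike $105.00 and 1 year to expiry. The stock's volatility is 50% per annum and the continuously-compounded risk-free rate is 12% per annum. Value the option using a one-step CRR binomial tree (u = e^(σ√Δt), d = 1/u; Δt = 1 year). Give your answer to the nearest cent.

CRR parameters: u = e^(σ√Δt) = e^(0.5·√1) = 1.6487, d = 1/u = 0.6065
Per-period rate: rΔt = 0.12·1 = 0.12, so R = e^0.12 = 1.1275
Risk-neutral probability p = (e^0.12 − 0.6065)/(1.6487 − 0.6065) = 0.5210/1.0422 = 0.4999
Terminal stock prices: S_u = 206.1, S_d = 75.82
Terminal payoffs (S − K): max(101.1, 0) = 101.1, max(-29.18, 0) = 0
Node 0 (S = 125): V_0 = e^(−0.12)·[0.4999·101.0902 + 0.5001·0.0000] = 44.8184

$44.82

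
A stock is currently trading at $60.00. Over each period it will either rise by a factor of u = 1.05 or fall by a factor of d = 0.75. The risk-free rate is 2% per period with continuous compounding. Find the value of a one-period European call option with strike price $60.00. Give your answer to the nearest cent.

Risk-neutral probability p = (e^0.02 − 0.75)/(1.05 − 0.75) = 0.2702/0.3000 = 0.9007
Terminal stock prices: S_u = 63, S_d = 45
Terminal payoffs (S − K): max(3, 0) = 3, max(-15, 0) = 0
Node 0 (S = 60): V_0 = e^(−0.02)·[0.9007·3.0000 + 0.0993·0.0000] = 2.6485

$2.65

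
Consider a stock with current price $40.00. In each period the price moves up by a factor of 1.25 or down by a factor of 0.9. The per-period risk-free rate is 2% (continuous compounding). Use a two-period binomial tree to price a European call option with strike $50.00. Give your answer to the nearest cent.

$1.42

Risk-neutral probability p = (e^0.02 − 0.9)/(1.25 − 0.9) = 0.1202/0.3500 = 0.3434
Terminal stock prices: S_uu = 62.5, S_ud = 45, S_dd = 32.4
Terminal payoffs (S − K): max(12.5, 0) = 12.5, max(-5, 0) = 0, max(-17.6, 0) = 0
Node u (S = 50): V_u = e^(−0.02)·[0.3434·12.5000 + 0.6566·0.0000] = 4.2079
Node d (S = 36): V_d = e^(−0.02)·[0.3434·0.0000 + 0.6566·0.0000] = 0.0000
Node 0 (S = 40): V_0 = e^(−0.02)·[0.3434·4.2079 + 0.6566·0.0000] = 1.4165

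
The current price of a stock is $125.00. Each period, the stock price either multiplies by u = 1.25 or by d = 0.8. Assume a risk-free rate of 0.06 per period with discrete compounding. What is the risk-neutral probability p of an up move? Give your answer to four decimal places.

p = 0.5778

Risk-neutral probability p = (1 + 0.06 − 0.8)/(1.25 − 0.8) = 0.2600/0.4500 = 0.5778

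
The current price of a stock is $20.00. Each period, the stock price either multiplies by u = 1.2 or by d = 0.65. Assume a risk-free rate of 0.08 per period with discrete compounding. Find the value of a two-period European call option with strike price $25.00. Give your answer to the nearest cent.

Risk-neutral probability p = (1 + 0.08 − 0.65)/(1.2 − 0.65) = 0.4300/0.5500 = 0.7818
Terminal stock prices: S_uu = 28.8, S_ud = 15.6, S_dd = 8.45
Terminal payoffs (S − K): max(3.8, 0) = 3.8, max(-9.4, 0) = 0, max(-16.55, 0) = 0
Node u (S = 24): V_u = 1/1.08·[0.7818·3.8000 + 0.2182·0.0000] = 2.7508
Node d (S = 13): V_d = 1/1.08·[0.7818·0.0000 + 0.2182·0.0000] = 0.0000
Node 0 (S = 20): V_0 = 1/1.08·[0.7818·2.7508 + 0.2182·0.0000] = 1.9914

$1.99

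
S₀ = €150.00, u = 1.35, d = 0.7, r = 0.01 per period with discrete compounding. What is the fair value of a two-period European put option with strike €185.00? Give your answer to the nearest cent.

Risk-neutral probability p = (1 + 0.01 − 0.7)/(1.35 − 0.7) = 0.3100/0.6500 = 0.4769
Terminal stock prices: S_uu = 273.4, S_ud = 141.8, S_dd = 73.5
Terminal payoffs (K − S): max(-88.38, 0) = 0, max(43.25, 0) = 43.25, max(111.5, 0) = 111.5
Node u (S = 202.5): V_u = 1/1.01·[0.4769·0.0000 + 0.5231·43.2500] = 22.3991
Node d (S = 105): V_d = 1/1.01·[0.4769·43.2500 + 0.5231·111.5000] = 78.1683
Node 0 (S = 150): V_0 = 1/1.01·[0.4769·22.3991 + 0.5231·78.1683] = 51.0601

€51.06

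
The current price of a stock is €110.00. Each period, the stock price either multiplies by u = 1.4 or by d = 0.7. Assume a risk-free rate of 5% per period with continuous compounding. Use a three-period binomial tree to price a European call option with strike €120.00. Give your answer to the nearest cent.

€29.79

Risk-neutral probability p = (e^0.05 − 0.7)/(1.4 − 0.7) = 0.3513/0.7000 = 0.5018
Terminal stock prices: S_uuu = 301.8, S_uud = 150.9, S_udd = 75.46, S_ddd = 37.73
Terminal payoffs (S − K): max(181.8, 0) = 181.8, max(30.92, 0) = 30.92, max(-44.54, 0) = 0, max(-82.27, 0) = 0
Node uu (S = 215.6): V_uu = e^(−0.05)·[0.5018·181.8400 + 0.4982·30.9200] = 101.4525
Node ud (S = 107.8): V_ud = e^(−0.05)·[0.5018·30.9200 + 0.4982·0.0000] = 14.7594
Node dd (S = 53.9): V_dd = e^(−0.05)·[0.5018·0.0000 + 0.4982·0.0000] = 0.0000
Node u (S = 154): V_u = e^(−0.05)·[0.5018·101.4525 + 0.4982·14.7594] = 55.4218
Node d (S = 77): V_d = e^(−0.05)·[0.5018·14.7594 + 0.4982·0.0000] = 7.0453
Node 0 (S = 110): V_0 = e^(−0.05)·[0.5018·55.4218 + 0.4982·7.0453] = 29.7938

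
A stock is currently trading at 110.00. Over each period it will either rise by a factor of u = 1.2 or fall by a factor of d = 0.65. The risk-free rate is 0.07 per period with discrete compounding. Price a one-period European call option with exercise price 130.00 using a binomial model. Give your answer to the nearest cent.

Risk-neutral probability p = (1 + 0.07 − 0.65)/(1.2 − 0.65) = 0.4200/0.5500 = 0.7636
Terminal stock prices: S_u = 132, S_d = 71.5
Terminal payoffs (S − K): max(2, 0) = 2, max(-58.5, 0) = 0
Node 0 (S = 110): V_0 = 1/1.07·[0.7636·2.0000 + 0.2364·0.0000] = 1.4274

1.43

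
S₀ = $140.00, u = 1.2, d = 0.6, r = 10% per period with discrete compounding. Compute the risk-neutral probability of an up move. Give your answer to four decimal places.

p = 0.8333

Risk-neutral probability p = (1 + 0.1 − 0.6)/(1.2 − 0.6) = 0.5000/0.6000 = 0.8333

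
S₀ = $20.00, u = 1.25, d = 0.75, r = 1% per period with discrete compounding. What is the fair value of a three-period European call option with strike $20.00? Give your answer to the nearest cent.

Risk-neutral probability p = (1 + 0.01 − 0.75)/(1.25 − 0.75) = 0.2600/0.5000 = 0.5200
Terminal stock prices: S_uuu = 39.06, S_uud = 23.44, S_udd = 14.06, S_ddd = 8.438
Terminal payoffs (S − K): max(19.06, 0) = 19.06, max(3.438, 0) = 3.438, max(-5.938, 0) = 0, max(-11.56, 0) = 0
Node uu (S = 31.25): V_uu = 1/1.01·[0.5200·19.0625 + 0.4800·3.4375] = 11.4480
Node ud (S = 18.75): V_ud = 1/1.01·[0.5200·3.4375 + 0.4800·0.0000] = 1.7698
Node dd (S = 11.25): V_dd = 1/1.01·[0.5200·0.0000 + 0.4800·0.0000] = 0.0000
Node u (S = 25): V_u = 1/1.01·[0.5200·11.4480 + 0.4800·1.7698] = 6.7351
Node d (S = 15): V_d = 1/1.01·[0.5200·1.7698 + 0.4800·0.0000] = 0.9112
Node 0 (S = 20): V_0 = 1/1.01·[0.5200·6.7351 + 0.4800·0.9112] = 3.9006

$3.90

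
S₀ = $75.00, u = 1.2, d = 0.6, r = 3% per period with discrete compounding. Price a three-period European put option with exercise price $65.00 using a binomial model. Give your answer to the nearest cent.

$6.24

Risk-neutral probability p = (1 + 0.03 − 0.6)/(1.2 − 0.6) = 0.4300/0.6000 = 0.7167
Terminal stock prices: S_uuu = 129.6, S_uud = 64.8, S_udd = 32.4, S_ddd = 16.2
Terminal payoffs (K − S): max(-64.6, 0) = 0, max(0.2, 0) = 0.2, max(32.6, 0) = 32.6, max(48.8, 0) = 48.8
Node uu (S = 108): V_uu = 1/1.03·[0.7167·0.0000 + 0.2833·0.2000] = 0.0550
Node ud (S = 54): V_ud = 1/1.03·[0.7167·0.2000 + 0.2833·32.6000] = 9.1068
Node dd (S = 27): V_dd = 1/1.03·[0.7167·32.6000 + 0.2833·48.8000] = 36.1068
Node u (S = 90): V_u = 1/1.03·[0.7167·0.0550 + 0.2833·9.1068] = 2.5434
Node d (S = 45): V_d = 1/1.03·[0.7167·9.1068 + 0.2833·36.1068] = 16.2687
Node 0 (S = 75): V_0 = 1/1.03·[0.7167·2.5434 + 0.2833·16.2687] = 6.2449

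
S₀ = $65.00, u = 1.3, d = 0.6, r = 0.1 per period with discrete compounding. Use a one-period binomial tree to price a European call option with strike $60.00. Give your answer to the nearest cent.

Risk-neutral probability p = (1 + 0.1 − 0.6)/(1.3 − 0.6) = 0.5000/0.7000 = 0.7143
Terminal stock prices: S_u = 84.5, S_d = 39
Terminal payoffs (S − K): max(24.5, 0) = 24.5, max(-21, 0) = 0
Node 0 (S = 65): V_0 = 1/1.1·[0.7143·24.5000 + 0.2857·0.0000] = 15.9091

$15.91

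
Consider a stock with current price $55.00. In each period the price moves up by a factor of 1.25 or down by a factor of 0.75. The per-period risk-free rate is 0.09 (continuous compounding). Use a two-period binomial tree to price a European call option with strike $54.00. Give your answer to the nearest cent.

Risk-neutral probability p = (e^0.09 − 0.75)/(1.25 − 0.75) = 0.3442/0.5000 = 0.6883
Terminal stock prices: S_uu = 85.94, S_ud = 51.56, S_dd = 30.94
Terminal payoffs (S − K): max(31.94, 0) = 31.94, max(-2.438, 0) = 0, max(-23.06, 0) = 0
Node u (S = 68.75): V_u = e^(−0.09)·[0.6883·31.9375 + 0.3117·0.0000] = 20.0920
Node d (S = 41.25): V_d = e^(−0.09)·[0.6883·0.0000 + 0.3117·0.0000] = 0.0000
Node 0 (S = 55): V_0 = e^(−0.09)·[0.6883·20.0920 + 0.3117·0.0000] = 12.6399

$12.64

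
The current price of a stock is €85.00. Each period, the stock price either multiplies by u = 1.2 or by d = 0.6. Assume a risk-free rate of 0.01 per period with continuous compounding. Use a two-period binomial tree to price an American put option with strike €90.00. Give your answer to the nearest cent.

€18.33

Risk-neutral probability p = (e^0.01 − 0.6)/(1.2 − 0.6) = 0.4101/0.6000 = 0.6834
Terminal stock prices: S_uu = 122.4, S_ud = 61.2, S_dd = 30.6
Terminal payoffs (K − S): max(-32.4, 0) = 0, max(28.8, 0) = 28.8, max(59.4, 0) = 59.4
Node u (S = 102): continuation = e^(−0.01)·[0.6834·0.0000 + 0.3166·28.8000] = 9.0269; exercise value = 0.0000 ≤ continuation, so V_u = 9.0269
Node d (S = 51): continuation = e^(−0.01)·[0.6834·28.8000 + 0.3166·59.4000] = 38.1045; exercise value = 39.0000 > continuation, so V_d = 39.0000 (exercise)
Node 0 (S = 85): continuation = e^(−0.01)·[0.6834·9.0269 + 0.3166·39.0000] = 18.3316; exercise value = 5.0000 ≤ continuation, so V_0 = 18.3316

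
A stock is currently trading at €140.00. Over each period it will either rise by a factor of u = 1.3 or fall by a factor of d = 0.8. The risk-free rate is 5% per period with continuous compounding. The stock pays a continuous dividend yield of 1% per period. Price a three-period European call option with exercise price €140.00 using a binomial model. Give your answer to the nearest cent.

€31.41

Per-period risk-free factor R = e^0.05 = 1.0513; dividend-adjusted growth = e^(0.05−0.01) = 1.0408.
Risk-neutral probability p = (1.0408 − 0.8)/(1.3 − 0.8) = 0.2408/0.5000 = 0.4816
Terminal stock prices: S_uuu = 307.6, S_uud = 189.3, S_udd = 116.5, S_ddd = 71.68
Terminal payoffs (S − K): max(167.6, 0) = 167.6, max(49.28, 0) = 49.28, max(-23.52, 0) = 0, max(-68.32, 0) = 0
Node uu (S = 236.6): V_uu = e^(−0.05)·[0.4816·167.5800 + 0.5184·49.2800] = 101.0737
Node ud (S = 145.6): V_ud = e^(−0.05)·[0.4816·49.2800 + 0.5184·0.0000] = 22.5768
Node dd (S = 89.6): V_dd = e^(−0.05)·[0.4816·0.0000 + 0.5184·0.0000] = 0.0000
Node u (S = 182): V_u = e^(−0.05)·[0.4816·101.0737 + 0.5184·22.5768] = 57.4377
Node d (S = 112): V_d = e^(−0.05)·[0.4816·22.5768 + 0.5184·0.0000] = 10.3432
Node 0 (S = 140): V_0 = e^(−0.05)·[0.4816·57.4377 + 0.5184·10.3432] = 31.4142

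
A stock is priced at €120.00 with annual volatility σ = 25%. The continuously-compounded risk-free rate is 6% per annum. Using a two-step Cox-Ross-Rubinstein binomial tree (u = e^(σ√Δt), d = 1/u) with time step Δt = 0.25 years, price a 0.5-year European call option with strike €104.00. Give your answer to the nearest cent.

€21.34

CRR parameters: u = e^(σ√Δt) = e^(0.25·√0.25) = 1.1331, d = 1/u = 0.8825
Per-period rate: rΔt = 0.06·0.25 = 0.015, so R = e^0.015 = 1.0151
Risk-neutral probability p = (e^0.015 − 0.8825)/(1.1331 − 0.8825) = 0.1326/0.2507 = 0.5291
Terminal stock prices: S_uu = 154.1, S_ud = 120, S_dd = 93.46
Terminal payoffs (S − K): max(50.08, 0) = 50.08, max(16, 0) = 16, max(-10.54, 0) = 0
Node u (S = 136): V_u = e^(−0.015)·[0.5291·50.0831 + 0.4709·16.0000] = 33.5262
Node d (S = 105.9): V_d = e^(−0.015)·[0.5291·16.0000 + 0.4709·0.0000] = 8.3393
Node 0 (S = 120): V_0 = e^(−0.015)·[0.5291·33.5262 + 0.4709·8.3393] = 21.3428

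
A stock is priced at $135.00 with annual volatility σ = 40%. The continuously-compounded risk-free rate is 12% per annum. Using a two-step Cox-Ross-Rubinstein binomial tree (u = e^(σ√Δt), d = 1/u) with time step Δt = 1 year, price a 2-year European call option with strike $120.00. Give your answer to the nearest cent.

$49.79

CRR parameters: u = e^(σ√Δt) = e^(0.4·√1) = 1.4918, d = 1/u = 0.6703
Per-period rate: rΔt = 0.12·1 = 0.12, so R = e^0.12 = 1.1275
Risk-neutral probability p = (e^0.12 − 0.6703)/(1.4918 − 0.6703) = 0.4572/0.8215 = 0.5565
Terminal stock prices: S_uu = 300.4, S_ud = 135, S_dd = 60.66
Terminal payoffs (S − K): max(180.4, 0) = 180.4, max(15, 0) = 15, max(-59.34, 0) = 0
Node u (S = 201.4): V_u = e^(−0.12)·[0.5565·180.4480 + 0.4435·15.0000] = 94.9659
Node d (S = 90.49): V_d = e^(−0.12)·[0.5565·15.0000 + 0.4435·0.0000] = 7.4037
Node 0 (S = 135): V_0 = e^(−0.12)·[0.5565·94.9659 + 0.4435·7.4037] = 49.7856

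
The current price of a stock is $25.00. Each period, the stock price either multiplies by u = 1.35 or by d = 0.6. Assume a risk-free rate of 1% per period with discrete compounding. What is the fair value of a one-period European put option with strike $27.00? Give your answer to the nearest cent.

Risk-neutral probability p = (1 + 0.01 − 0.6)/(1.35 − 0.6) = 0.4100/0.7500 = 0.5467
Terminal stock prices: S_u = 33.75, S_d = 15
Terminal payoffs (K − S): max(-6.75, 0) = 0, max(12, 0) = 12
Node 0 (S = 25): V_0 = 1/1.01·[0.5467·0.0000 + 0.4533·12.0000] = 5.3861

$5.39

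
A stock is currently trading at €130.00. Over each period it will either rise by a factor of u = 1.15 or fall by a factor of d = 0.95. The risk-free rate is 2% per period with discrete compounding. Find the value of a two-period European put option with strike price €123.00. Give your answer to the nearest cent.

€2.30

Risk-neutral probability p = (1 + 0.02 − 0.95)/(1.15 − 0.95) = 0.0700/0.2000 = 0.3500
Terminal stock prices: S_uu = 171.9, S_ud = 142, S_dd = 117.3
Terminal payoffs (K − S): max(-48.92, 0) = 0, max(-19.03, 0) = 0, max(5.675, 0) = 5.675
Node u (S = 149.5): V_u = 1/1.02·[0.3500·0.0000 + 0.6500·0.0000] = 0.0000
Node d (S = 123.5): V_d = 1/1.02·[0.3500·0.0000 + 0.6500·5.6750] = 3.6164
Node 0 (S = 130): V_0 = 1/1.02·[0.3500·0.0000 + 0.6500·3.6164] = 2.3046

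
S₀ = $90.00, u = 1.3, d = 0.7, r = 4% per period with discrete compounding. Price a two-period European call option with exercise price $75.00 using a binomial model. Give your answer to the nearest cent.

Risk-neutral probability p = (1 + 0.04 − 0.7)/(1.3 − 0.7) = 0.3400/0.6000 = 0.5667
Terminal stock prices: S_uu = 152.1, S_ud = 81.9, S_dd = 44.1
Terminal payoffs (S − K): max(77.1, 0) = 77.1, max(6.9, 0) = 6.9, max(-30.9, 0) = 0
Node u (S = 117): V_u = 1/1.04·[0.5667·77.1000 + 0.4333·6.9000] = 44.8846
Node d (S = 63): V_d = 1/1.04·[0.5667·6.9000 + 0.4333·0.0000] = 3.7596
Node 0 (S = 90): V_0 = 1/1.04·[0.5667·44.8846 + 0.4333·3.7596] = 26.0229

$26.02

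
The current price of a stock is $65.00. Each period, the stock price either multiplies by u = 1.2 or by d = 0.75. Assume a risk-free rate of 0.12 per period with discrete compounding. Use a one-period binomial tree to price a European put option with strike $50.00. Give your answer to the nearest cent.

$0.20

Risk-neutral probability p = (1 + 0.12 − 0.75)/(1.2 − 0.75) = 0.3700/0.4500 = 0.8222
Terminal stock prices: S_u = 78, S_d = 48.75
Terminal payoffs (K − S): max(-28, 0) = 0, max(1.25, 0) = 1.25
Node 0 (S = 65): V_0 = 1/1.12·[0.8222·0.0000 + 0.1778·1.2500] = 0.1984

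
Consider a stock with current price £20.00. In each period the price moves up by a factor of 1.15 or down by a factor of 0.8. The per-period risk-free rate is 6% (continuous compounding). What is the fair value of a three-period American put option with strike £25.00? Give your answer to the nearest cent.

£5.00

Risk-neutral probability p = (e^0.06 − 0.8)/(1.15 − 0.8) = 0.2618/0.3500 = 0.7481
Terminal stock prices: S_uuu = 30.42, S_uud = 21.16, S_udd = 14.72, S_ddd = 10.24
Terminal payoffs (K − S): max(-5.417, 0) = 0, max(3.84, 0) = 3.84, max(10.28, 0) = 10.28, max(14.76, 0) = 14.76
Node uu (S = 26.45): continuation = e^(−0.06)·[0.7481·0.0000 + 0.2519·3.8400] = 0.9109; exercise value = 0.0000 ≤ continuation, so V_uu = 0.9109
Node ud (S = 18.4): continuation = e^(−0.06)·[0.7481·3.8400 + 0.2519·10.2800] = 5.1441; exercise value = 6.6000 > continuation, so V_ud = 6.6000 (exercise)
Node dd (S = 12.8): continuation = e^(−0.06)·[0.7481·10.2800 + 0.2519·14.7600] = 10.7441; exercise value = 12.2000 > continuation, so V_dd = 12.2000 (exercise)
Node u (S = 23): continuation = e^(−0.06)·[0.7481·0.9109 + 0.2519·6.6000] = 2.2075; exercise value = 2.0000 ≤ continuation, so V_u = 2.2075
Node d (S = 16): continuation = e^(−0.06)·[0.7481·6.6000 + 0.2519·12.2000] = 7.5441; exercise value = 9.0000 > continuation, so V_d = 9.0000 (exercise)
Node 0 (S = 20): continuation = e^(−0.06)·[0.7481·2.2075 + 0.2519·9.0000] = 3.6903; exercise value = 5.0000 > continuation, so V_0 = 5.0000 (exercise)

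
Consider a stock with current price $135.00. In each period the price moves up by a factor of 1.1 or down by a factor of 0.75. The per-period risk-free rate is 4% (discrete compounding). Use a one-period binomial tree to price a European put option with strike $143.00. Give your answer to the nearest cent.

$6.88

Risk-neutral probability p = (1 + 0.04 − 0.75)/(1.1 − 0.75) = 0.2900/0.3500 = 0.8286
Terminal stock prices: S_u = 148.5, S_d = 101.2
Terminal payoffs (K − S): max(-5.5, 0) = 0, max(41.75, 0) = 41.75
Node 0 (S = 135): V_0 = 1/1.04·[0.8286·0.0000 + 0.1714·41.7500] = 6.8819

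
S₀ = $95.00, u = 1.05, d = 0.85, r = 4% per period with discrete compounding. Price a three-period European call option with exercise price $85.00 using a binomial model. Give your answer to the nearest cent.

Risk-neutral probability p = (1 + 0.04 − 0.85)/(1.05 − 0.85) = 0.1900/0.2000 = 0.9500
Terminal stock prices: S_uuu = 110, S_uud = 89.03, S_udd = 72.07, S_ddd = 58.34
Terminal payoffs (S − K): max(24.97, 0) = 24.97, max(4.027, 0) = 4.027, max(-12.93, 0) = 0, max(-26.66, 0) = 0
Node uu (S = 104.7): V_uu = 1/1.04·[0.9500·24.9744 + 0.0500·4.0269] = 23.0067
Node ud (S = 84.79): V_ud = 1/1.04·[0.9500·4.0269 + 0.0500·0.0000] = 3.6784
Node dd (S = 68.64): V_dd = 1/1.04·[0.9500·0.0000 + 0.0500·0.0000] = 0.0000
Node u (S = 99.75): V_u = 1/1.04·[0.9500·23.0067 + 0.0500·3.6784] = 21.1926
Node d (S = 80.75): V_d = 1/1.04·[0.9500·3.6784 + 0.0500·0.0000] = 3.3601
Node 0 (S = 95): V_0 = 1/1.04·[0.9500·21.1926 + 0.0500·3.3601] = 19.5202

$19.52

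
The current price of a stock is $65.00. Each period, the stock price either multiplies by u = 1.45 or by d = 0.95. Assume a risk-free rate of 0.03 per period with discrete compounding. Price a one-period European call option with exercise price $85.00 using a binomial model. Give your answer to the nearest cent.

Risk-neutral probability p = (1 + 0.03 − 0.95)/(1.45 − 0.95) = 0.0800/0.5000 = 0.1600
Terminal stock prices: S_u = 94.25, S_d = 61.75
Terminal payoffs (S − K): max(9.25, 0) = 9.25, max(-23.25, 0) = 0
Node 0 (S = 65): V_0 = 1/1.03·[0.1600·9.2500 + 0.8400·0.0000] = 1.4369

$1.44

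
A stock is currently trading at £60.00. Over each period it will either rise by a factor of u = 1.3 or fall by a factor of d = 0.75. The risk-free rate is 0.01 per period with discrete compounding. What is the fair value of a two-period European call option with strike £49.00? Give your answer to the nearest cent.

£16.12

Risk-neutral probability p = (1 + 0.01 − 0.75)/(1.3 − 0.75) = 0.2600/0.5500 = 0.4727
Terminal stock prices: S_uu = 101.4, S_ud = 58.5, S_dd = 33.75
Terminal payoffs (S − K): max(52.4, 0) = 52.4, max(9.5, 0) = 9.5, max(-15.25, 0) = 0
Node u (S = 78): V_u = 1/1.01·[0.4727·52.4000 + 0.5273·9.5000] = 29.4851
Node d (S = 45): V_d = 1/1.01·[0.4727·9.5000 + 0.5273·0.0000] = 4.4464
Node 0 (S = 60): V_0 = 1/1.01·[0.4727·29.4851 + 0.5273·4.4464] = 16.1217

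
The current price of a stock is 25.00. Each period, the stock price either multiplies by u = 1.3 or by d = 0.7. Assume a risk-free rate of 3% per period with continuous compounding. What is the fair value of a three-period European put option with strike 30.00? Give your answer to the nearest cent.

Risk-neutral probability p = (e^0.03 − 0.7)/(1.3 − 0.7) = 0.3305/0.6000 = 0.5508
Terminal stock prices: S_uuu = 54.93, S_uud = 29.58, S_udd = 15.92, S_ddd = 8.575
Terminal payoffs (K − S): max(-24.93, 0) = 0, max(0.425, 0) = 0.425, max(14.08, 0) = 14.08, max(21.43, 0) = 21.43
Node uu (S = 42.25): V_uu = e^(−0.03)·[0.5508·0.0000 + 0.4492·0.4250] = 0.1853
Node ud (S = 22.75): V_ud = e^(−0.03)·[0.5508·0.4250 + 0.4492·14.0750] = 6.3634
Node dd (S = 12.25): V_dd = e^(−0.03)·[0.5508·14.0750 + 0.4492·21.4250] = 16.8634
Node u (S = 32.5): V_u = e^(−0.03)·[0.5508·0.1853 + 0.4492·6.3634] = 2.8732
Node d (S = 17.5): V_d = e^(−0.03)·[0.5508·6.3634 + 0.4492·16.8634] = 10.7529
Node 0 (S = 25): V_0 = e^(−0.03)·[0.5508·2.8732 + 0.4492·10.7529] = 6.2236

6.22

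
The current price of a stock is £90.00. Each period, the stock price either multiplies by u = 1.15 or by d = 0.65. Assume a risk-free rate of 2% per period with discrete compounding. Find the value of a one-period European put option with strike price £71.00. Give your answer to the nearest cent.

Risk-neutral probability p = (1 + 0.02 − 0.65)/(1.15 − 0.65) = 0.3700/0.5000 = 0.7400
Terminal stock prices: S_u = 103.5, S_d = 58.5
Terminal payoffs (K − S): max(-32.5, 0) = 0, max(12.5, 0) = 12.5
Node 0 (S = 90): V_0 = 1/1.02·[0.7400·0.0000 + 0.2600·12.5000] = 3.1863

£3.19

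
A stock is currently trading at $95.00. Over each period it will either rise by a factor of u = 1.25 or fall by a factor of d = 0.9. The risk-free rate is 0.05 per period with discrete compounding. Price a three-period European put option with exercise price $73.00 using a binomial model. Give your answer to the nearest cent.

Risk-neutral probability p = (1 + 0.05 − 0.9)/(1.25 − 0.9) = 0.1500/0.3500 = 0.4286
Terminal stock prices: S_uuu = 185.5, S_uud = 133.6, S_udd = 96.19, S_ddd = 69.26
Terminal payoffs (K − S): max(-112.5, 0) = 0, max(-60.59, 0) = 0, max(-23.19, 0) = 0, max(3.745, 0) = 3.745
Node uu (S = 148.4): V_uu = 1/1.05·[0.4286·0.0000 + 0.5714·0.0000] = 0.0000
Node ud (S = 106.9): V_ud = 1/1.05·[0.4286·0.0000 + 0.5714·0.0000] = 0.0000
Node dd (S = 76.95): V_dd = 1/1.05·[0.4286·0.0000 + 0.5714·3.7450] = 2.0381
Node u (S = 118.8): V_u = 1/1.05·[0.4286·0.0000 + 0.5714·0.0000] = 0.0000
Node d (S = 85.5): V_d = 1/1.05·[0.4286·0.0000 + 0.5714·2.0381] = 1.1092
Node 0 (S = 95): V_0 = 1/1.05·[0.4286·0.0000 + 0.5714·1.1092] = 0.6036

$0.60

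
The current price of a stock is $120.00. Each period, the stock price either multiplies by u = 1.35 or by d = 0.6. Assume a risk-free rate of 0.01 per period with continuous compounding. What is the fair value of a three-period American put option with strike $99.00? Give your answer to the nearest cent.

$20.11

Risk-neutral probability p = (e^0.01 − 0.6)/(1.35 − 0.6) = 0.4101/0.7500 = 0.5467
Terminal stock prices: S_uuu = 295.2, S_uud = 131.2, S_udd = 58.32, S_ddd = 25.92
Terminal payoffs (K − S): max(-196.2, 0) = 0, max(-32.22, 0) = 0, max(40.68, 0) = 40.68, max(73.08, 0) = 73.08
Node uu (S = 218.7): continuation = e^(−0.01)·[0.5467·0.0000 + 0.4533·0.0000] = 0.0000; exercise value = 0.0000 ≤ continuation, so V_uu = 0.0000
Node ud (S = 97.2): continuation = e^(−0.01)·[0.5467·0.0000 + 0.4533·40.6800] = 18.2554; exercise value = 1.8000 ≤ continuation, so V_ud = 18.2554
Node dd (S = 43.2): continuation = e^(−0.01)·[0.5467·40.6800 + 0.4533·73.0800] = 54.8149; exercise value = 55.8000 > continuation, so V_dd = 55.8000 (exercise)
Node u (S = 162): continuation = e^(−0.01)·[0.5467·0.0000 + 0.4533·18.2554] = 8.1922; exercise value = 0.0000 ≤ continuation, so V_u = 8.1922
Node d (S = 72): continuation = e^(−0.01)·[0.5467·18.2554 + 0.4533·55.8000] = 34.9221; exercise value = 27.0000 ≤ continuation, so V_d = 34.9221
Node 0 (S = 120): continuation = e^(−0.01)·[0.5467·8.1922 + 0.4533·34.9221] = 20.1059; exercise value = 0.0000 ≤ continuation, so V_0 = 20.1059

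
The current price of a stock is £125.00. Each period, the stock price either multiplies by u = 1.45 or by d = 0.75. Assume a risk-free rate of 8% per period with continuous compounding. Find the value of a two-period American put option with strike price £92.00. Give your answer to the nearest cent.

£5.07

Risk-neutral probability p = (e^0.08 − 0.75)/(1.45 − 0.75) = 0.3333/0.7000 = 0.4761
Terminal stock prices: S_uu = 262.8, S_ud = 135.9, S_dd = 70.31
Terminal payoffs (K − S): max(-170.8, 0) = 0, max(-43.94, 0) = 0, max(21.69, 0) = 21.69
Node u (S = 181.2): continuation = e^(−0.08)·[0.4761·0.0000 + 0.5239·0.0000] = 0.0000; exercise value = 0.0000 ≤ continuation, so V_u = 0.0000
Node d (S = 93.75): continuation = e^(−0.08)·[0.4761·0.0000 + 0.5239·21.6875] = 10.4880; exercise value = 0.0000 ≤ continuation, so V_d = 10.4880
Node 0 (S = 125): continuation = e^(−0.08)·[0.4761·0.0000 + 0.5239·10.4880] = 5.0720; exercise value = 0.0000 ≤ continuation, so V_0 = 5.0720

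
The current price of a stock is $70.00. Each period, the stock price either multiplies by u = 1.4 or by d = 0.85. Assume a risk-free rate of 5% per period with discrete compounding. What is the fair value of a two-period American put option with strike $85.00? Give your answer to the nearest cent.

Risk-neutral probability p = (1 + 0.05 − 0.85)/(1.4 − 0.85) = 0.2000/0.5500 = 0.3636
Terminal stock prices: S_uu = 137.2, S_ud = 83.3, S_dd = 50.57
Terminal payoffs (K − S): max(-52.2, 0) = 0, max(1.7, 0) = 1.7, max(34.43, 0) = 34.43
Node u (S = 98): continuation = 1/1.05·[0.3636·0.0000 + 0.6364·1.7000] = 1.0303; exercise value = 0.0000 ≤ continuation, so V_u = 1.0303
Node d (S = 59.5): continuation = 1/1.05·[0.3636·1.7000 + 0.6364·34.4250] = 21.4524; exercise value = 25.5000 > continuation, so V_d = 25.5000 (exercise)
Node 0 (S = 70): continuation = 1/1.05·[0.3636·1.0303 + 0.6364·25.5000] = 15.8114; exercise value = 15.0000 ≤ continuation, so V_0 = 15.8114

$15.81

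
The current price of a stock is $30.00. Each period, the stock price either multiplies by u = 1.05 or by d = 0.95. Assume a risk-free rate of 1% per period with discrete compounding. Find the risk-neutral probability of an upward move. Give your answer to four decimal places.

p = 0.6000

Risk-neutral probability p = (1 + 0.01 − 0.95)/(1.05 − 0.95) = 0.0600/0.1000 = 0.6000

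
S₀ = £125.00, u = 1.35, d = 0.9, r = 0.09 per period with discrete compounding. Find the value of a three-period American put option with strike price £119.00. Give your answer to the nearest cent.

£4.99

Risk-neutral probability p = (1 + 0.09 − 0.9)/(1.35 − 0.9) = 0.1900/0.4500 = 0.4222
Terminal stock prices: S_uuu = 307.5, S_uud = 205, S_udd = 136.7, S_ddd = 91.13
Terminal payoffs (K − S): max(-188.5, 0) = 0, max(-86.03, 0) = 0, max(-17.69, 0) = 0, max(27.87, 0) = 27.87
Node uu (S = 227.8): continuation = 1/1.09·[0.4222·0.0000 + 0.5778·0.0000] = 0.0000; exercise value = 0.0000 ≤ continuation, so V_uu = 0.0000
Node ud (S = 151.9): continuation = 1/1.09·[0.4222·0.0000 + 0.5778·0.0000] = 0.0000; exercise value = 0.0000 ≤ continuation, so V_ud = 0.0000
Node dd (S = 101.2): continuation = 1/1.09·[0.4222·0.0000 + 0.5778·27.8750] = 14.7757; exercise value = 17.7500 > continuation, so V_dd = 17.7500 (exercise)
Node u (S = 168.8): continuation = 1/1.09·[0.4222·0.0000 + 0.5778·0.0000] = 0.0000; exercise value = 0.0000 ≤ continuation, so V_u = 0.0000
Node d (S = 112.5): continuation = 1/1.09·[0.4222·0.0000 + 0.5778·17.7500] = 9.4088; exercise value = 6.5000 ≤ continuation, so V_d = 9.4088
Node 0 (S = 125): continuation = 1/1.09·[0.4222·0.0000 + 0.5778·9.4088] = 4.9873; exercise value = 0.0000 ≤ continuation, so V_0 = 4.9873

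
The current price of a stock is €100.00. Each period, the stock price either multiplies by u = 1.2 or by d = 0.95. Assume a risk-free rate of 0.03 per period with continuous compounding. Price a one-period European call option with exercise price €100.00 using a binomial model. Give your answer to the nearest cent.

Risk-neutral probability p = (e^0.03 − 0.95)/(1.2 − 0.95) = 0.0805/0.2500 = 0.3218
Terminal stock prices: S_u = 120, S_d = 95
Terminal payoffs (S − K): max(20, 0) = 20, max(-5, 0) = 0
Node 0 (S = 100): V_0 = e^(−0.03)·[0.3218·20.0000 + 0.6782·0.0000] = 6.2461

€6.25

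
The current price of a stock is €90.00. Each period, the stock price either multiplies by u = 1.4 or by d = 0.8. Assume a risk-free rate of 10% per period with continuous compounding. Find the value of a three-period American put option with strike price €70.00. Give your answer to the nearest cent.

€2.45

Risk-neutral probability p = (e^0.1 − 0.8)/(1.4 − 0.8) = 0.3052/0.6000 = 0.5086
Terminal stock prices: S_uuu = 247, S_uud = 141.1, S_udd = 80.64, S_ddd = 46.08
Terminal payoffs (K − S): max(-177, 0) = 0, max(-71.12, 0) = 0, max(-10.64, 0) = 0, max(23.92, 0) = 23.92
Node uu (S = 176.4): continuation = e^(−0.1)·[0.5086·0.0000 + 0.4914·0.0000] = 0.0000; exercise value = 0.0000 ≤ continuation, so V_uu = 0.0000
Node ud (S = 100.8): continuation = e^(−0.1)·[0.5086·0.0000 + 0.4914·0.0000] = 0.0000; exercise value = 0.0000 ≤ continuation, so V_ud = 0.0000
Node dd (S = 57.6): continuation = e^(−0.1)·[0.5086·0.0000 + 0.4914·23.9200] = 10.6353; exercise value = 12.4000 > continuation, so V_dd = 12.4000 (exercise)
Node u (S = 126): continuation = e^(−0.1)·[0.5086·0.0000 + 0.4914·0.0000] = 0.0000; exercise value = 0.0000 ≤ continuation, so V_u = 0.0000
Node d (S = 72): continuation = e^(−0.1)·[0.5086·0.0000 + 0.4914·12.4000] = 5.5133; exercise value = 0.0000 ≤ continuation, so V_d = 5.5133
Node 0 (S = 90): continuation = e^(−0.1)·[0.5086·0.0000 + 0.4914·5.5133] = 2.4513; exercise value = 0.0000 ≤ continuation, so V_0 = 2.4513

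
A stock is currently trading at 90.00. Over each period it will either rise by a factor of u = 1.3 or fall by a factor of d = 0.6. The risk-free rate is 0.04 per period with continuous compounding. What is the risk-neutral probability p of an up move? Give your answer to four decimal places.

Risk-neutral probability p = (e^0.04 − 0.6)/(1.3 − 0.6) = 0.4408/0.7000 = 0.6297

p = 0.6297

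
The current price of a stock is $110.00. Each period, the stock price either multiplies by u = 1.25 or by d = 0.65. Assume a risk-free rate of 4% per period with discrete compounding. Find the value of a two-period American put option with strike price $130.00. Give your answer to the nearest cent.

Risk-neutral probability p = (1 + 0.04 − 0.65)/(1.25 − 0.65) = 0.3900/0.6000 = 0.6500
Terminal stock prices: S_uu = 171.9, S_ud = 89.38, S_dd = 46.48
Terminal payoffs (K − S): max(-41.88, 0) = 0, max(40.62, 0) = 40.62, max(83.53, 0) = 83.53
Node u (S = 137.5): continuation = 1/1.04·[0.6500·0.0000 + 0.3500·40.6250] = 13.6719; exercise value = 0.0000 ≤ continuation, so V_u = 13.6719
Node d (S = 71.5): continuation = 1/1.04·[0.6500·40.6250 + 0.3500·83.5250] = 53.5000; exercise value = 58.5000 > continuation, so V_d = 58.5000 (exercise)
Node 0 (S = 110): continuation = 1/1.04·[0.6500·13.6719 + 0.3500·58.5000] = 28.2324; exercise value = 20.0000 ≤ continuation, so V_0 = 28.2324

$28.23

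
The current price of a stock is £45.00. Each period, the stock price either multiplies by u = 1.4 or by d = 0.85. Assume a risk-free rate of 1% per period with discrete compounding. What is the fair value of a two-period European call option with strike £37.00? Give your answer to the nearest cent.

Risk-neutral probability p = (1 + 0.01 − 0.85)/(1.4 − 0.85) = 0.1600/0.5500 = 0.2909
Terminal stock prices: S_uu = 88.2, S_ud = 53.55, S_dd = 32.51
Terminal payoffs (S − K): max(51.2, 0) = 51.2, max(16.55, 0) = 16.55, max(-4.488, 0) = 0
Node u (S = 63): V_u = 1/1.01·[0.2909·51.2000 + 0.7091·16.5500] = 26.3663
Node d (S = 38.25): V_d = 1/1.01·[0.2909·16.5500 + 0.7091·0.0000] = 4.7669
Node 0 (S = 45): V_0 = 1/1.01·[0.2909·26.3663 + 0.7091·4.7669] = 10.9409

£10.94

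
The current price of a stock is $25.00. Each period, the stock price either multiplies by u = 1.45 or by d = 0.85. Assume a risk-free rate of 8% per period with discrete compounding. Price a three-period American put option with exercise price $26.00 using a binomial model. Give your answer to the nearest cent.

Risk-neutral probability p = (1 + 0.08 − 0.85)/(1.45 − 0.85) = 0.2300/0.6000 = 0.3833
Terminal stock prices: S_uuu = 76.22, S_uud = 44.68, S_udd = 26.19, S_ddd = 15.35
Terminal payoffs (K − S): max(-50.22, 0) = 0, max(-18.68, 0) = 0, max(-0.1906, 0) = 0, max(10.65, 0) = 10.65
Node uu (S = 52.56): continuation = 1/1.08·[0.3833·0.0000 + 0.6167·0.0000] = 0.0000; exercise value = 0.0000 ≤ continuation, so V_uu = 0.0000
Node ud (S = 30.81): continuation = 1/1.08·[0.3833·0.0000 + 0.6167·0.0000] = 0.0000; exercise value = 0.0000 ≤ continuation, so V_ud = 0.0000
Node dd (S = 18.06): continuation = 1/1.08·[0.3833·0.0000 + 0.6167·10.6469] = 6.0792; exercise value = 7.9375 > continuation, so V_dd = 7.9375 (exercise)
Node u (S = 36.25): continuation = 1/1.08·[0.3833·0.0000 + 0.6167·0.0000] = 0.0000; exercise value = 0.0000 ≤ continuation, so V_u = 0.0000
Node d (S = 21.25): continuation = 1/1.08·[0.3833·0.0000 + 0.6167·7.9375] = 4.5322; exercise value = 4.7500 > continuation, so V_d = 4.7500 (exercise)
Node 0 (S = 25): continuation = 1/1.08·[0.3833·0.0000 + 0.6167·4.7500] = 2.7122; exercise value = 1.0000 ≤ continuation, so V_0 = 2.7122

$2.71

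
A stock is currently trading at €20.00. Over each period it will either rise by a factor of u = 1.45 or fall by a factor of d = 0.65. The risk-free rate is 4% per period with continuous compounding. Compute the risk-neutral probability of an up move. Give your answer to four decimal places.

Risk-neutral probability p = (e^0.04 − 0.65)/(1.45 − 0.65) = 0.3908/0.8000 = 0.4885

p = 0.4885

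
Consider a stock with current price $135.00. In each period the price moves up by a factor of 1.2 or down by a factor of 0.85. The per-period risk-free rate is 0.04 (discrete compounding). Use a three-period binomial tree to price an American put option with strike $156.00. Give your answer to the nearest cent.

Risk-neutral probability p = (1 + 0.04 − 0.85)/(1.2 − 0.85) = 0.1900/0.3500 = 0.5429
Terminal stock prices: S_uuu = 233.3, S_uud = 165.2, S_udd = 117, S_ddd = 82.91
Terminal payoffs (K − S): max(-77.28, 0) = 0, max(-9.24, 0) = 0, max(38.96, 0) = 38.96, max(73.09, 0) = 73.09
Node uu (S = 194.4): continuation = 1/1.04·[0.5429·0.0000 + 0.4571·0.0000] = 0.0000; exercise value = 0.0000 ≤ continuation, so V_uu = 0.0000
Node ud (S = 137.7): continuation = 1/1.04·[0.5429·0.0000 + 0.4571·38.9550] = 17.1231; exercise value = 18.3000 > continuation, so V_ud = 18.3000 (exercise)
Node dd (S = 97.54): continuation = 1/1.04·[0.5429·38.9550 + 0.4571·73.0931] = 52.4625; exercise value = 58.4625 > continuation, so V_dd = 58.4625 (exercise)
Node u (S = 162): continuation = 1/1.04·[0.5429·0.0000 + 0.4571·18.3000] = 8.0440; exercise value = 0.0000 ≤ continuation, so V_u = 8.0440
Node d (S = 114.8): continuation = 1/1.04·[0.5429·18.3000 + 0.4571·58.4625] = 35.2500; exercise value = 41.2500 > continuation, so V_d = 41.2500 (exercise)
Node 0 (S = 135): continuation = 1/1.04·[0.5429·8.0440 + 0.4571·41.2500] = 22.3306; exercise value = 21.0000 ≤ continuation, so V_0 = 22.3306

$22.33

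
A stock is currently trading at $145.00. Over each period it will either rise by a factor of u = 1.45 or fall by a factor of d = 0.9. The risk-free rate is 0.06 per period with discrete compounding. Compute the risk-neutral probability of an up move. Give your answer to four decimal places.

p = 0.2909

Risk-neutral probability p = (1 + 0.06 − 0.9)/(1.45 − 0.9) = 0.1600/0.5500 = 0.2909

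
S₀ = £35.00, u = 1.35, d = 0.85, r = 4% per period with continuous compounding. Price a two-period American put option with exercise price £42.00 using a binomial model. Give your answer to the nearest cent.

Risk-neutral probability p = (e^0.04 − 0.85)/(1.35 − 0.85) = 0.1908/0.5000 = 0.3816
Terminal stock prices: S_uu = 63.79, S_ud = 40.16, S_dd = 25.29
Terminal payoffs (K − S): max(-21.79, 0) = 0, max(1.837, 0) = 1.837, max(16.71, 0) = 16.71
Node u (S = 47.25): continuation = e^(−0.04)·[0.3816·0.0000 + 0.6184·1.8375] = 1.0917; exercise value = 0.0000 ≤ continuation, so V_u = 1.0917
Node d (S = 29.75): continuation = e^(−0.04)·[0.3816·1.8375 + 0.6184·16.7125] = 10.6032; exercise value = 12.2500 > continuation, so V_d = 12.2500 (exercise)
Node 0 (S = 35): continuation = e^(−0.04)·[0.3816·1.0917 + 0.6184·12.2500] = 7.6784; exercise value = 7.0000 ≤ continuation, so V_0 = 7.6784

£7.68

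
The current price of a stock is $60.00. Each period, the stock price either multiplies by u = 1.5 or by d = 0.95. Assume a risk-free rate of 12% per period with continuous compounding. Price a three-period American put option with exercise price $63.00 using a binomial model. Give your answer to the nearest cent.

$3.60

Risk-neutral probability p = (e^0.12 − 0.95)/(1.5 − 0.95) = 0.1775/0.5500 = 0.3227
Terminal stock prices: S_uuu = 202.5, S_uud = 128.2, S_udd = 81.22, S_ddd = 51.44
Terminal payoffs (K − S): max(-139.5, 0) = 0, max(-65.25, 0) = 0, max(-18.22, 0) = 0, max(11.56, 0) = 11.56
Node uu (S = 135): continuation = e^(−0.12)·[0.3227·0.0000 + 0.6773·0.0000] = 0.0000; exercise value = 0.0000 ≤ continuation, so V_uu = 0.0000
Node ud (S = 85.5): continuation = e^(−0.12)·[0.3227·0.0000 + 0.6773·0.0000] = 0.0000; exercise value = 0.0000 ≤ continuation, so V_ud = 0.0000
Node dd (S = 54.15): continuation = e^(−0.12)·[0.3227·0.0000 + 0.6773·11.5575] = 6.9425; exercise value = 8.8500 > continuation, so V_dd = 8.8500 (exercise)
Node u (S = 90): continuation = e^(−0.12)·[0.3227·0.0000 + 0.6773·0.0000] = 0.0000; exercise value = 0.0000 ≤ continuation, so V_u = 0.0000
Node d (S = 57): continuation = e^(−0.12)·[0.3227·0.0000 + 0.6773·8.8500] = 5.3161; exercise value = 6.0000 > continuation, so V_d = 6.0000 (exercise)
Node 0 (S = 60): continuation = e^(−0.12)·[0.3227·0.0000 + 0.6773·6.0000] = 3.6042; exercise value = 3.0000 ≤ continuation, so V_0 = 3.6042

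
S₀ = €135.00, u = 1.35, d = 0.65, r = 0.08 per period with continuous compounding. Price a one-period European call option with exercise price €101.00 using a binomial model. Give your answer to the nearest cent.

Risk-neutral probability p = (e^0.08 − 0.65)/(1.35 − 0.65) = 0.4333/0.7000 = 0.6190
Terminal stock prices: S_u = 182.2, S_d = 87.75
Terminal payoffs (S − K): max(81.25, 0) = 81.25, max(-13.25, 0) = 0
Node 0 (S = 135): V_0 = e^(−0.08)·[0.6190·81.2500 + 0.3810·0.0000] = 46.4256

€46.43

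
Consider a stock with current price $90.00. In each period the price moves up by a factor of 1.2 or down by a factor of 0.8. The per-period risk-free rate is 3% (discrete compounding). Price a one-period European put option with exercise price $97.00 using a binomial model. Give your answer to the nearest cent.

Risk-neutral probability p = (1 + 0.03 − 0.8)/(1.2 − 0.8) = 0.2300/0.4000 = 0.5750
Terminal stock prices: S_u = 108, S_d = 72
Terminal payoffs (K − S): max(-11, 0) = 0, max(25, 0) = 25
Node 0 (S = 90): V_0 = 1/1.03·[0.5750·0.0000 + 0.4250·25.0000] = 10.3155

$10.32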